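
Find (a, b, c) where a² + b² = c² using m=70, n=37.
(3531, 5180, 6269)

Euclid's formula: a = m² - n², b = 2mn, c = m² + n²
m = 70, n = 37
a = 70² - 37² = 4900 - 1369 = 3531
b = 2 × 70 × 37 = 5180
c = 70² + 37² = 4900 + 1369 = 6269
Verification: 3531² + 5180² = 12467961 + 26832400 = 39300361 = 6269² ✓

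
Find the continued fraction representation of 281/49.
[5; 1, 2, 1, 3, 3]

Euclidean algorithm steps:
281 = 5 × 49 + 36
49 = 1 × 36 + 13
36 = 2 × 13 + 10
13 = 1 × 10 + 3
10 = 3 × 3 + 1
3 = 3 × 1 + 0
Continued fraction: [5; 1, 2, 1, 3, 3]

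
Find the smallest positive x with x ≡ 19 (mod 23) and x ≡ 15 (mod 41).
548

Using Chinese Remainder Theorem:
M = 23 × 41 = 943
M1 = 41, M2 = 23
y1 = 41^(-1) mod 23 = 9
y2 = 23^(-1) mod 41 = 25
x = (19×41×9 + 15×23×25) mod 943 = 548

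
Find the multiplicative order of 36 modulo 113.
56

113 is prime, so ord(36) divides φ(113) = 112.
Divisors of 112: 1, 2, 4, 7, 8, 14, 16, 28, 56, 112.
Repeated squaring: 36^1 ≡ 36, 36^2 ≡ 53, 36^4 ≡ 97, 36^8 ≡ 30, 36^16 ≡ 109, 36^32 ≡ 16, 36^64 ≡ 30 (mod 113).
Test 36^d mod 113 for each divisor d in increasing order:
36^1 ≡ 36
36^2 ≡ 53
36^4 ≡ 97
36^7 = 36^4·36^2·36^1 ≡ 95
36^8 ≡ 30
36^14 = 36^8·36^4·36^2 ≡ 98
36^16 ≡ 109
36^28 = 36^16·36^8·36^4 ≡ 112
36^56 = 36^32·36^16·36^8 ≡ 1  ← first divisor giving 1
The order is 56.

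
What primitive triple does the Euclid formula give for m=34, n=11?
(1035, 748, 1277)

Euclid's formula: a = m² - n², b = 2mn, c = m² + n²
m = 34, n = 11
a = 34² - 11² = 1156 - 121 = 1035
b = 2 × 34 × 11 = 748
c = 34² + 11² = 1156 + 121 = 1277
Verification: 1035² + 748² = 1071225 + 559504 = 1630729 = 1277² ✓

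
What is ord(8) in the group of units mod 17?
8

17 is prime, so ord(8) divides φ(17) = 16.
Divisors of 16: 1, 2, 4, 8, 16.
Repeated squaring: 8^1 ≡ 8, 8^2 ≡ 13, 8^4 ≡ 16, 8^8 ≡ 1, 8^16 ≡ 1 (mod 17).
Test 8^d mod 17 for each divisor d in increasing order:
8^1 ≡ 8
8^2 ≡ 13
8^4 ≡ 16
8^8 ≡ 1  ← first divisor giving 1
The order is 8.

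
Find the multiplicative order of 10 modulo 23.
22

23 is prime, so ord(10) divides φ(23) = 22.
Divisors of 22: 1, 2, 11, 22.
Repeated squaring: 10^1 ≡ 10, 10^2 ≡ 8, 10^4 ≡ 18, 10^8 ≡ 2, 10^16 ≡ 4 (mod 23).
Test 10^d mod 23 for each divisor d in increasing order:
10^1 ≡ 10
10^2 ≡ 8
10^11 = 10^8·10^2·10^1 ≡ 22
10^22 = 10^16·10^4·10^2 ≡ 1  ← first divisor giving 1
The order is 22.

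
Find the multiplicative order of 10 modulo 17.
16

17 is prime, so ord(10) divides φ(17) = 16.
Divisors of 16: 1, 2, 4, 8, 16.
Repeated squaring: 10^1 ≡ 10, 10^2 ≡ 15, 10^4 ≡ 4, 10^8 ≡ 16, 10^16 ≡ 1 (mod 17).
Test 10^d mod 17 for each divisor d in increasing order:
10^1 ≡ 10
10^2 ≡ 15
10^4 ≡ 4
10^8 ≡ 16
10^16 ≡ 1  ← first divisor giving 1
The order is 16.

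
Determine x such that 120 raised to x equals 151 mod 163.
56

Baby-step giant-step with step n = ⌈√163⌉ = 13.
Baby steps 120^j mod 163 (j:value) for j=0..12: 0:1, 1:120, 2:56, 3:37, 4:39, 5:116, 6:65, 7:139, 8:54, 9:123, 10:90, 11:42, 12:150.
Giant-step multiplier: 120^(-13) ≡ 120^(162-13) = 120^149 ≡ 7 (mod 163).
Giant steps γ_i = 151·7^i mod 163: γ_0=151, γ_1=79, γ_2=64, γ_3=122, γ_4=39 (in table at j=4).
x = i·n + j = 4·13 + 4 = 56.
Check: 120^56 ≡ 151 (mod 163).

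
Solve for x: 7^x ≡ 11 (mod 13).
5

Baby-step giant-step with step n = ⌈√13⌉ = 4.
Baby steps 7^j mod 13 (j:value) for j=0..3: 0:1, 1:7, 2:10, 3:5.
Giant-step multiplier: 7^(-4) ≡ 7^(12-4) = 7^8 ≡ 3 (mod 13).
Giant steps γ_i = 11·3^i mod 13: γ_0=11, γ_1=7 (in table at j=1).
x = i·n + j = 1·4 + 1 = 5.
Check: 7^5 ≡ 11 (mod 13).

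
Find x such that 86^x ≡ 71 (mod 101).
8

Baby-step giant-step with step n = ⌈√101⌉ = 11.
Baby steps 86^j mod 101 (j:value) for j=0..10: 0:1, 1:86, 2:23, 3:59, 4:24, 5:44, 6:47, 7:2, 8:71, 9:46, 10:17.
h = 71 is already in the table at j=8, so x = 8.
Check: 86^8 ≡ 71 (mod 101).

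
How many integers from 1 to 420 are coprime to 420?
96

420 = 2^2 × 3 × 5 × 7
φ(n) = n × ∏(1 - 1/p) for each prime p dividing n
φ(420) = 420 × (1 - 1/2) × (1 - 1/3) × (1 - 1/5) × (1 - 1/7) = 96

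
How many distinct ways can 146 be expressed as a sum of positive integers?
27517052599

p(n) counts ways to write n as a sum of positive integers (order ignored).
Euler's pentagonal recurrence: p(k) = p(k-1) + p(k-2) - p(k-5) - p(k-7) + p(k-12) + p(k-15) - ... (offsets j(3j∓1)/2, signs ++--, p(0)=1, p(<0)=0).
DP table for k = 0..145: p(0)=1, p(1)=1, p(2)=2, p(3)=3, p(4)=5, p(5)=7, p(6)=11, p(7)=15, p(8)=22, p(9)=30, p(10)=42, p(11)=56, p(12)=77, p(13)=101, p(14)=135, p(15)=176, p(16)=231, p(17)=297, p(18)=385, p(19)=490, p(20)=627, p(21)=792, p(22)=1002, p(23)=1255, p(24)=1575, p(25)=1958, p(26)=2436, p(27)=3010, p(28)=3718, p(29)=4565, p(30)=5604, p(31)=6842, p(32)=8349, p(33)=10143, p(34)=12310, p(35)=14883, p(36)=17977, p(37)=21637, p(38)=26015, p(39)=31185, p(40)=37338, p(41)=44583, p(42)=53174, p(43)=63261, p(44)=75175, p(45)=89134, p(46)=105558, p(47)=124754, p(48)=147273, p(49)=173525, p(50)=204226, p(51)=239943, p(52)=281589, p(53)=329931, p(54)=386155, p(55)=451276, p(56)=526823, p(57)=614154, p(58)=715220, p(59)=831820, p(60)=966467, p(61)=1121505, p(62)=1300156, p(63)=1505499, p(64)=1741630, p(65)=2012558, p(66)=2323520, p(67)=2679689, p(68)=3087735, p(69)=3554345, p(70)=4087968, p(71)=4697205, p(72)=5392783, p(73)=6185689, p(74)=7089500, p(75)=8118264, p(76)=9289091, p(77)=10619863, p(78)=12132164, p(79)=13848650, p(80)=15796476, p(81)=18004327, p(82)=20506255, p(83)=23338469, p(84)=26543660, p(85)=30167357, p(86)=34262962, p(87)=38887673, p(88)=44108109, p(89)=49995925, p(90)=56634173, p(91)=64112359, p(92)=72533807, p(93)=82010177, p(94)=92669720, p(95)=104651419, p(96)=118114304, p(97)=133230930, p(98)=150198136, p(99)=169229875, p(100)=190569292, p(101)=214481126, p(102)=241265379, p(103)=271248950, p(104)=304801365, p(105)=342325709, p(106)=384276336, p(107)=431149389, p(108)=483502844, p(109)=541946240, p(110)=607163746, p(111)=679903203, p(112)=761002156, p(113)=851376628, p(114)=952050665, p(115)=1064144451, p(116)=1188908248, p(117)=1327710076, p(118)=1482074143, p(119)=1653668665, p(120)=1844349560, p(121)=2056148051, p(122)=2291320912, p(123)=2552338241, p(124)=2841940500, p(125)=3163127352, p(126)=3519222692, p(127)=3913864295, p(128)=4351078600, p(129)=4835271870, p(130)=5371315400, p(131)=5964539504, p(132)=6620830889, p(133)=7346629512, p(134)=8149040695, p(135)=9035836076, p(136)=10015581680, p(137)=11097645016, p(138)=12292341831, p(139)=13610949895, p(140)=15065878135, p(141)=16670689208, p(142)=18440293320, p(143)=20390982757, p(144)=22540654445, p(145)=24908858009.
Final step: p(146) = p(145) + p(144) - p(141) - p(139) + p(134) + p(131) - p(124) - p(120) + p(111) + p(106) - p(95) - p(89) + p(76) + p(69) - p(54) - p(46) + p(29) + p(20) - p(1)
= 24908858009 + 22540654445 - 16670689208 - 13610949895 + 8149040695 + 5964539504 - 2841940500 - 1844349560 + 679903203 + 384276336 - 104651419 - 49995925 + 9289091 + 3554345 - 386155 - 105558 + 4565 + 627 - 1
= 27517052599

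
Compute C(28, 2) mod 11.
4

Using Lucas' theorem:
Write n=28 and k=2 in base 11:
n in base 11: [2, 6]
k in base 11: [0, 2]
C(28,2) mod 11 = ∏ C(n_i, k_i) mod 11
Digit binomials (mod 11): C(2,0) = 1; C(6,2) = 15 ≡ 4
Product: 1 × 4 = 4 ≡ 4 (mod 11)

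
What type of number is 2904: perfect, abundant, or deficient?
abundant

Proper divisors of 2904: sum = 1 + 2 + 3 + 4 + 6 + 8 + 11 + 12 + ... + 484 + 726 + 968 + 1452 (23 divisors) = 5076
Since 5076 > 2904, 2904 is abundant.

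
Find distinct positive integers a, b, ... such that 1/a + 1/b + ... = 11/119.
1/11 + 1/655 + 1/857395

Greedy algorithm:
11/119: ceiling(119/11) = 11, use 1/11
2/1309: ceiling(1309/2) = 655, use 1/655
1/857395: ceiling(857395/1) = 857395, use 1/857395
Result: 11/119 = 1/11 + 1/655 + 1/857395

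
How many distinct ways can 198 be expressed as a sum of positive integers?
3345365983698

p(n) counts ways to write n as a sum of positive integers (order ignored).
Euler's pentagonal recurrence: p(k) = p(k-1) + p(k-2) - p(k-5) - p(k-7) + p(k-12) + p(k-15) - ... (offsets j(3j∓1)/2, signs ++--, p(0)=1, p(<0)=0).
DP table for k = 0..197: p(0)=1, p(1)=1, p(2)=2, p(3)=3, p(4)=5, p(5)=7, p(6)=11, p(7)=15, p(8)=22, p(9)=30, p(10)=42, p(11)=56, p(12)=77, p(13)=101, p(14)=135, p(15)=176, p(16)=231, p(17)=297, p(18)=385, p(19)=490, p(20)=627, p(21)=792, p(22)=1002, p(23)=1255, p(24)=1575, p(25)=1958, p(26)=2436, p(27)=3010, p(28)=3718, p(29)=4565, p(30)=5604, p(31)=6842, p(32)=8349, p(33)=10143, p(34)=12310, p(35)=14883, p(36)=17977, p(37)=21637, p(38)=26015, p(39)=31185, p(40)=37338, p(41)=44583, p(42)=53174, p(43)=63261, p(44)=75175, p(45)=89134, p(46)=105558, p(47)=124754, p(48)=147273, p(49)=173525, p(50)=204226, p(51)=239943, p(52)=281589, p(53)=329931, p(54)=386155, p(55)=451276, p(56)=526823, p(57)=614154, p(58)=715220, p(59)=831820, p(60)=966467, p(61)=1121505, p(62)=1300156, p(63)=1505499, p(64)=1741630, p(65)=2012558, p(66)=2323520, p(67)=2679689, p(68)=3087735, p(69)=3554345, p(70)=4087968, p(71)=4697205, p(72)=5392783, p(73)=6185689, p(74)=7089500, p(75)=8118264, p(76)=9289091, p(77)=10619863, p(78)=12132164, p(79)=13848650, p(80)=15796476, p(81)=18004327, p(82)=20506255, p(83)=23338469, p(84)=26543660, p(85)=30167357, p(86)=34262962, p(87)=38887673, p(88)=44108109, p(89)=49995925, p(90)=56634173, p(91)=64112359, p(92)=72533807, p(93)=82010177, p(94)=92669720, p(95)=104651419, p(96)=118114304, p(97)=133230930, p(98)=150198136, p(99)=169229875, p(100)=190569292, p(101)=214481126, p(102)=241265379, p(103)=271248950, p(104)=304801365, p(105)=342325709, p(106)=384276336, p(107)=431149389, p(108)=483502844, p(109)=541946240, p(110)=607163746, p(111)=679903203, p(112)=761002156, p(113)=851376628, p(114)=952050665, p(115)=1064144451, p(116)=1188908248, p(117)=1327710076, p(118)=1482074143, p(119)=1653668665, p(120)=1844349560, p(121)=2056148051, p(122)=2291320912, p(123)=2552338241, p(124)=2841940500, p(125)=3163127352, p(126)=3519222692, p(127)=3913864295, p(128)=4351078600, p(129)=4835271870, p(130)=5371315400, p(131)=5964539504, p(132)=6620830889, p(133)=7346629512, p(134)=8149040695, p(135)=9035836076, p(136)=10015581680, p(137)=11097645016, p(138)=12292341831, p(139)=13610949895, p(140)=15065878135, p(141)=16670689208, p(142)=18440293320, p(143)=20390982757, p(144)=22540654445, p(145)=24908858009, p(146)=27517052599, p(147)=30388671978, p(148)=33549419497, p(149)=37027355200, p(150)=40853235313, p(151)=45060624582, p(152)=49686288421, p(153)=54770336324, p(154)=60356673280, p(155)=66493182097, p(156)=73232243759, p(157)=80630964769, p(158)=88751778802, p(159)=97662728555, p(160)=107438159466, p(161)=118159068427, p(162)=129913904637, p(163)=142798995930, p(164)=156919475295, p(165)=172389800255, p(166)=189334822579, p(167)=207890420102, p(168)=228204732751, p(169)=250438925115, p(170)=274768617130, p(171)=301384802048, p(172)=330495499613, p(173)=362326859895, p(174)=397125074750, p(175)=435157697830, p(176)=476715857290, p(177)=522115831195, p(178)=571701605655, p(179)=625846753120, p(180)=684957390936, p(181)=749474411781, p(182)=819876908323, p(183)=896684817527, p(184)=980462880430, p(185)=1071823774337, p(186)=1171432692373, p(187)=1280011042268, p(188)=1398341745571, p(189)=1527273599625, p(190)=1667727404093, p(191)=1820701100652, p(192)=1987276856363, p(193)=2168627105469, p(194)=2366022741845, p(195)=2580840212973, p(196)=2814570987591, p(197)=3068829878530.
Final step: p(198) = p(197) + p(196) - p(193) - p(191) + p(186) + p(183) - p(176) - p(172) + p(163) + p(158) - p(147) - p(141) + p(128) + p(121) - p(106) - p(98) + p(81) + p(72) - p(53) - p(43) + p(22) + p(11)
= 3068829878530 + 2814570987591 - 2168627105469 - 1820701100652 + 1171432692373 + 896684817527 - 476715857290 - 330495499613 + 142798995930 + 88751778802 - 30388671978 - 16670689208 + 4351078600 + 2056148051 - 384276336 - 150198136 + 18004327 + 5392783 - 329931 - 63261 + 1002 + 56
= 3345365983698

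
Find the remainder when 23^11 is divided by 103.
64

Repeated squaring. Binary of 11 = 1011.
23^1 ≡ 23 (mod 103); 23^2 ≡ 14 (mod 103); 23^4 ≡ 93 (mod 103); 23^8 ≡ 100 (mod 103)
23^11 = 23^1 × 23^2 × 23^8 ≡ 64 (mod 103)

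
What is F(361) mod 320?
241

Matrix identity: Q^n = [[F_(n+1), F_n], [F_n, F_(n-1)]] with Q = [[1,1],[1,0]].
n = 361 = 101101001₂. Square-and-multiply, entries mod 320:
Q^1 = [[1,1],[1,0]]
Q^2 = (Q^1)² = [[2,1],[1,1]]
Q^5 = (Q^2)²·Q = [[8,5],[5,3]]
Q^11 = (Q^5)²·Q = [[144,89],[89,55]]
Q^22 = (Q^11)² = [[177,111],[111,66]]
Q^45 = (Q^22)²·Q = [[223,130],[130,93]]
Q^90 = (Q^45)² = [[69,120],[120,269]]
Q^180 = (Q^90)² = [[281,240],[240,41]]
Q^361 = (Q^180)²·Q = [[81,241],[241,160]]
F_361 mod 320 = Q^361[0][1] = 241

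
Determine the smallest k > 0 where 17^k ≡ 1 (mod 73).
24

73 is prime, so ord(17) divides φ(73) = 72.
Divisors of 72: 1, 2, 3, 4, 6, 8, 9, 12, 18, 24, 36, 72.
Repeated squaring: 17^1 ≡ 17, 17^2 ≡ 70, 17^4 ≡ 9, 17^8 ≡ 8, 17^16 ≡ 64, 17^32 ≡ 8, 17^64 ≡ 64 (mod 73).
Test 17^d mod 73 for each divisor d in increasing order:
17^1 ≡ 17
17^2 ≡ 70
17^3 = 17^2·17^1 ≡ 22
17^4 ≡ 9
17^6 = 17^4·17^2 ≡ 46
17^8 ≡ 8
17^9 = 17^8·17^1 ≡ 63
17^12 = 17^8·17^4 ≡ 72
17^18 = 17^16·17^2 ≡ 27
17^24 = 17^16·17^8 ≡ 1  ← first divisor giving 1
The order is 24.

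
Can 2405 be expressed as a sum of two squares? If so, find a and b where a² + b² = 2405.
2² + 49² (a=2, b=49)

Factorization: 2405 = 5 × 13 × 37
By Fermat: n is sum of two squares iff every prime p ≡ 3 (mod 4) appears to even power.
All primes ≡ 3 (mod 4) appear to even power.
Search a = 0, 1, 2, … for 2405 - a² a perfect square: first hit at a = 2: 2405 - 4 = 2401 = 49².
2405 = 2² + 49² = 4 + 2401 ✓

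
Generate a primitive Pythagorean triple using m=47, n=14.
(2013, 1316, 2405)

Euclid's formula: a = m² - n², b = 2mn, c = m² + n²
m = 47, n = 14
a = 47² - 14² = 2209 - 196 = 2013
b = 2 × 47 × 14 = 1316
c = 47² + 14² = 2209 + 196 = 2405
Verification: 2013² + 1316² = 4052169 + 1731856 = 5784025 = 2405² ✓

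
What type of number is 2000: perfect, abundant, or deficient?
abundant

Proper divisors of 2000: sum = 1 + 2 + 4 + 5 + 8 + 10 + 16 + 20 + ... + 250 + 400 + 500 + 1000 (19 divisors) = 2836
Since 2836 > 2000, 2000 is abundant.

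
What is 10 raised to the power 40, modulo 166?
108

Repeated squaring. Binary of 40 = 101000.
10^1 ≡ 10 (mod 166); 10^2 ≡ 100 (mod 166); 10^4 ≡ 40 (mod 166); 10^8 ≡ 106 (mod 166); 10^16 ≡ 114 (mod 166); 10^32 ≡ 48 (mod 166)
10^40 = 10^8 × 10^32 ≡ 108 (mod 166)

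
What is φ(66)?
20

66 = 2 × 3 × 11
φ(n) = n × ∏(1 - 1/p) for each prime p dividing n
φ(66) = 66 × (1 - 1/2) × (1 - 1/3) × (1 - 1/11) = 20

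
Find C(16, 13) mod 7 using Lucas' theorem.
0

Using Lucas' theorem:
Write n=16 and k=13 in base 7:
n in base 7: [2, 2]
k in base 7: [1, 6]
C(16,13) mod 7 = ∏ C(n_i, k_i) mod 7
Digit binomials (mod 7): C(2,1) = 2; C(2,6) = 0 (k_i > n_i)
Product: 2 × 0 = 0 ≡ 0 (mod 7)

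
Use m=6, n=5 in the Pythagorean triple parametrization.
(11, 60, 61)

Euclid's formula: a = m² - n², b = 2mn, c = m² + n²
m = 6, n = 5
a = 6² - 5² = 36 - 25 = 11
b = 2 × 6 × 5 = 60
c = 6² + 5² = 36 + 25 = 61
Verification: 11² + 60² = 121 + 3600 = 3721 = 61² ✓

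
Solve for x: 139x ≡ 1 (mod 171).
16

gcd(139, 171) = 1, so the inverse exists.
Extended Euclidean algorithm on (171, 139):
171 = 1 × 139 + 32  ⟹  32 = (1)·171 + (-1)·139
139 = 4 × 32 + 11  ⟹  11 = (-4)·171 + (5)·139
32 = 2 × 11 + 10  ⟹  10 = (9)·171 + (-11)·139
11 = 1 × 10 + 1  ⟹  1 = (-13)·171 + (16)·139
So (16)·139 ≡ 1 (mod 171), i.e. 139^(-1) ≡ 16 (mod 171).
Check: 139 × 16 = 2224 ≡ 1 (mod 171)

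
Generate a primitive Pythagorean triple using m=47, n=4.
(2193, 376, 2225)

Euclid's formula: a = m² - n², b = 2mn, c = m² + n²
m = 47, n = 4
a = 47² - 4² = 2209 - 16 = 2193
b = 2 × 47 × 4 = 376
c = 47² + 4² = 2209 + 16 = 2225
Verification: 2193² + 376² = 4809249 + 141376 = 4950625 = 2225² ✓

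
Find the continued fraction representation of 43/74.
[0; 1, 1, 2, 1, 1, 2, 2]

Euclidean algorithm steps:
43 = 0 × 74 + 43
74 = 1 × 43 + 31
43 = 1 × 31 + 12
31 = 2 × 12 + 7
12 = 1 × 7 + 5
7 = 1 × 5 + 2
5 = 2 × 2 + 1
2 = 2 × 1 + 0
Continued fraction: [0; 1, 1, 2, 1, 1, 2, 2]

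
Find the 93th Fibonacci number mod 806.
684

Matrix identity: Q^n = [[F_(n+1), F_n], [F_n, F_(n-1)]] with Q = [[1,1],[1,0]].
n = 93 = 1011101₂. Square-and-multiply, entries mod 806:
Q^1 = [[1,1],[1,0]]
Q^2 = (Q^1)² = [[2,1],[1,1]]
Q^5 = (Q^2)²·Q = [[8,5],[5,3]]
Q^11 = (Q^5)²·Q = [[144,89],[89,55]]
Q^23 = (Q^11)²·Q = [[426,447],[447,785]]
Q^46 = (Q^23)² = [[47,491],[491,362]]
Q^93 = (Q^46)²·Q = [[3,684],[684,125]]
F_93 mod 806 = Q^93[0][1] = 684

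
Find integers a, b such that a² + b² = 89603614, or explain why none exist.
Not possible

Factorization: 89603614 = 2 × 41 × 103^3
By Fermat: n is sum of two squares iff every prime p ≡ 3 (mod 4) appears to even power.
Prime(s) ≡ 3 (mod 4) with odd exponent: [(103, 3)]
Therefore 89603614 cannot be expressed as a² + b².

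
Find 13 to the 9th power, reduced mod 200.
173

Repeated squaring. Binary of 9 = 1001.
13^1 ≡ 13 (mod 200); 13^2 ≡ 169 (mod 200); 13^4 ≡ 161 (mod 200); 13^8 ≡ 121 (mod 200)
13^9 = 13^1 × 13^8 ≡ 173 (mod 200)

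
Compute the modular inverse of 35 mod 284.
211

gcd(35, 284) = 1, so the inverse exists.
Extended Euclidean algorithm on (284, 35):
284 = 8 × 35 + 4  ⟹  4 = (1)·284 + (-8)·35
35 = 8 × 4 + 3  ⟹  3 = (-8)·284 + (65)·35
4 = 1 × 3 + 1  ⟹  1 = (9)·284 + (-73)·35
So (-73)·35 ≡ 1 (mod 284), i.e. 35^(-1) ≡ -73 ≡ 211 (mod 284).
Check: 35 × 211 = 7385 ≡ 1 (mod 284)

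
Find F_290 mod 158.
143

Matrix identity: Q^n = [[F_(n+1), F_n], [F_n, F_(n-1)]] with Q = [[1,1],[1,0]].
n = 290 = 100100010₂. Square-and-multiply, entries mod 158:
Q^1 = [[1,1],[1,0]]
Q^2 = (Q^1)² = [[2,1],[1,1]]
Q^4 = (Q^2)² = [[5,3],[3,2]]
Q^9 = (Q^4)²·Q = [[55,34],[34,21]]
Q^18 = (Q^9)² = [[73,56],[56,17]]
Q^36 = (Q^18)² = [[91,142],[142,107]]
Q^72 = (Q^36)² = [[5,150],[150,13]]
Q^145 = (Q^72)²·Q = [[103,89],[89,14]]
Q^290 = (Q^145)² = [[44,143],[143,59]]
F_290 mod 158 = Q^290[0][1] = 143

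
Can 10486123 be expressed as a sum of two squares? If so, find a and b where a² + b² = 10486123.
Not possible

Factorization: 10486123 = 47^3 × 101
By Fermat: n is sum of two squares iff every prime p ≡ 3 (mod 4) appears to even power.
Prime(s) ≡ 3 (mod 4) with odd exponent: [(47, 3)]
Therefore 10486123 cannot be expressed as a² + b².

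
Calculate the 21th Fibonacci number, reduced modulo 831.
143

Matrix identity: Q^n = [[F_(n+1), F_n], [F_n, F_(n-1)]] with Q = [[1,1],[1,0]].
n = 21 = 10101₂. Square-and-multiply, entries mod 831:
Q^1 = [[1,1],[1,0]]
Q^2 = (Q^1)² = [[2,1],[1,1]]
Q^5 = (Q^2)²·Q = [[8,5],[5,3]]
Q^10 = (Q^5)² = [[89,55],[55,34]]
Q^21 = (Q^10)²·Q = [[260,143],[143,117]]
F_21 mod 831 = Q^21[0][1] = 143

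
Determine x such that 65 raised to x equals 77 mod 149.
143

Baby-step giant-step with step n = ⌈√149⌉ = 13.
Baby steps 65^j mod 149 (j:value) for j=0..12: 0:1, 1:65, 2:53, 3:18, 4:127, 5:60, 6:26, 7:51, 8:37, 9:21, 10:24, 11:70, 12:80.
Giant-step multiplier: 65^(-13) ≡ 65^(148-13) = 65^135 ≡ 139 (mod 149).
Giant steps γ_i = 77·139^i mod 149: γ_0=77, γ_1=124, γ_2=101, γ_3=33, γ_4=117, γ_5=22, γ_6=78, γ_7=114, γ_8=52, γ_9=76, γ_10=134, γ_11=1 (in table at j=0).
x = i·n + j = 11·13 + 0 = 143.
Check: 65^143 ≡ 77 (mod 149).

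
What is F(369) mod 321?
34

Matrix identity: Q^n = [[F_(n+1), F_n], [F_n, F_(n-1)]] with Q = [[1,1],[1,0]].
n = 369 = 101110001₂. Square-and-multiply, entries mod 321:
Q^1 = [[1,1],[1,0]]
Q^2 = (Q^1)² = [[2,1],[1,1]]
Q^5 = (Q^2)²·Q = [[8,5],[5,3]]
Q^11 = (Q^5)²·Q = [[144,89],[89,55]]
Q^23 = (Q^11)²·Q = [[144,88],[88,56]]
Q^46 = (Q^23)² = [[232,266],[266,287]]
Q^92 = (Q^46)² = [[32,24],[24,8]]
Q^184 = (Q^92)² = [[316,318],[318,319]]
Q^369 = (Q^184)²·Q = [[55,34],[34,21]]
F_369 mod 321 = Q^369[0][1] = 34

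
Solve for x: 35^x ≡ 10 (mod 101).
25

Baby-step giant-step with step n = ⌈√101⌉ = 11.
Baby steps 35^j mod 101 (j:value) for j=0..10: 0:1, 1:35, 2:13, 3:51, 4:68, 5:57, 6:76, 7:34, 8:79, 9:38, 10:17.
Giant-step multiplier: 35^(-11) ≡ 35^(100-11) = 35^89 ≡ 55 (mod 101).
Giant steps γ_i = 10·55^i mod 101: γ_0=10, γ_1=45, γ_2=51 (in table at j=3).
x = i·n + j = 2·11 + 3 = 25.
Check: 35^25 ≡ 10 (mod 101).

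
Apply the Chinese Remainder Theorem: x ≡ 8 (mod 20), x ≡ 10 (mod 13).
88

Using Chinese Remainder Theorem:
M = 20 × 13 = 260
M1 = 13, M2 = 20
y1 = 13^(-1) mod 20 = 17
y2 = 20^(-1) mod 13 = 2
x = (8×13×17 + 10×20×2) mod 260 = 88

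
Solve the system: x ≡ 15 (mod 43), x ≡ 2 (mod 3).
101

Using Chinese Remainder Theorem:
M = 43 × 3 = 129
M1 = 3, M2 = 43
y1 = 3^(-1) mod 43 = 29
y2 = 43^(-1) mod 3 = 1
x = (15×3×29 + 2×43×1) mod 129 = 101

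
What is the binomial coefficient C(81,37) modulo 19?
0

Using Lucas' theorem:
Write n=81 and k=37 in base 19:
n in base 19: [4, 5]
k in base 19: [1, 18]
C(81,37) mod 19 = ∏ C(n_i, k_i) mod 19
Digit binomials (mod 19): C(4,1) = 4; C(5,18) = 0 (k_i > n_i)
Product: 4 × 0 = 0 ≡ 0 (mod 19)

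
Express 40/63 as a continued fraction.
[0; 1, 1, 1, 2, 1, 5]

Euclidean algorithm steps:
40 = 0 × 63 + 40
63 = 1 × 40 + 23
40 = 1 × 23 + 17
23 = 1 × 17 + 6
17 = 2 × 6 + 5
6 = 1 × 5 + 1
5 = 5 × 1 + 0
Continued fraction: [0; 1, 1, 1, 2, 1, 5]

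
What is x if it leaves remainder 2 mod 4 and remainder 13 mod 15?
58

Using Chinese Remainder Theorem:
M = 4 × 15 = 60
M1 = 15, M2 = 4
y1 = 15^(-1) mod 4 = 3
y2 = 4^(-1) mod 15 = 4
x = (2×15×3 + 13×4×4) mod 60 = 58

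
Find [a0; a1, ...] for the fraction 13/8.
[1; 1, 1, 1, 2]

Euclidean algorithm steps:
13 = 1 × 8 + 5
8 = 1 × 5 + 3
5 = 1 × 3 + 2
3 = 1 × 2 + 1
2 = 2 × 1 + 0
Continued fraction: [1; 1, 1, 1, 2]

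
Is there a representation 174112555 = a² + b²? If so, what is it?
Not possible

Factorization: 174112555 = 5 × 17 × 127^3
By Fermat: n is sum of two squares iff every prime p ≡ 3 (mod 4) appears to even power.
Prime(s) ≡ 3 (mod 4) with odd exponent: [(127, 3)]
Therefore 174112555 cannot be expressed as a² + b².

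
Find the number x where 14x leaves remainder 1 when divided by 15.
14

gcd(14, 15) = 1, so the inverse exists.
Extended Euclidean algorithm on (15, 14):
15 = 1 × 14 + 1  ⟹  1 = (1)·15 + (-1)·14
So (-1)·14 ≡ 1 (mod 15), i.e. 14^(-1) ≡ -1 ≡ 14 (mod 15).
Check: 14 × 14 = 196 ≡ 1 (mod 15)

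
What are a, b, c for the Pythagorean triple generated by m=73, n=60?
(1729, 8760, 8929)

Euclid's formula: a = m² - n², b = 2mn, c = m² + n²
m = 73, n = 60
a = 73² - 60² = 5329 - 3600 = 1729
b = 2 × 73 × 60 = 8760
c = 73² + 60² = 5329 + 3600 = 8929
Verification: 1729² + 8760² = 2989441 + 76737600 = 79727041 = 8929² ✓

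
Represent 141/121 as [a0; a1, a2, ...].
[1; 6, 20]

Euclidean algorithm steps:
141 = 1 × 121 + 20
121 = 6 × 20 + 1
20 = 20 × 1 + 0
Continued fraction: [1; 6, 20]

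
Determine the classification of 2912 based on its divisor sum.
abundant

Proper divisors of 2912: sum = 1 + 2 + 4 + 7 + 8 + 13 + 14 + 16 + ... + 364 + 416 + 728 + 1456 (23 divisors) = 4144
Since 4144 > 2912, 2912 is abundant.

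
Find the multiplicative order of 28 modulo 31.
15

31 is prime, so ord(28) divides φ(31) = 30.
Divisors of 30: 1, 2, 3, 5, 6, 10, 15, 30.
Repeated squaring: 28^1 ≡ 28, 28^2 ≡ 9, 28^4 ≡ 19, 28^8 ≡ 20, 28^16 ≡ 28 (mod 31).
Test 28^d mod 31 for each divisor d in increasing order:
28^1 ≡ 28
28^2 ≡ 9
28^3 = 28^2·28^1 ≡ 4
28^5 = 28^4·28^1 ≡ 5
28^6 = 28^4·28^2 ≡ 16
28^10 = 28^8·28^2 ≡ 25
28^15 = 28^8·28^4·28^2·28^1 ≡ 1  ← first divisor giving 1
The order is 15.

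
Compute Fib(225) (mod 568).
42

Matrix identity: Q^n = [[F_(n+1), F_n], [F_n, F_(n-1)]] with Q = [[1,1],[1,0]].
n = 225 = 11100001₂. Square-and-multiply, entries mod 568:
Q^1 = [[1,1],[1,0]]
Q^3 = (Q^1)²·Q = [[3,2],[2,1]]
Q^7 = (Q^3)²·Q = [[21,13],[13,8]]
Q^14 = (Q^7)² = [[42,377],[377,233]]
Q^28 = (Q^14)² = [[189,299],[299,458]]
Q^56 = (Q^28)² = [[162,333],[333,397]]
Q^112 = (Q^56)² = [[245,411],[411,402]]
Q^225 = (Q^112)²·Q = [[135,42],[42,93]]
F_225 mod 568 = Q^225[0][1] = 42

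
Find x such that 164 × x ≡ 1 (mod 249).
41

gcd(164, 249) = 1, so the inverse exists.
Extended Euclidean algorithm on (249, 164):
249 = 1 × 164 + 85  ⟹  85 = (1)·249 + (-1)·164
164 = 1 × 85 + 79  ⟹  79 = (-1)·249 + (2)·164
85 = 1 × 79 + 6  ⟹  6 = (2)·249 + (-3)·164
79 = 13 × 6 + 1  ⟹  1 = (-27)·249 + (41)·164
So (41)·164 ≡ 1 (mod 249), i.e. 164^(-1) ≡ 41 (mod 249).
Check: 164 × 41 = 6724 ≡ 1 (mod 249)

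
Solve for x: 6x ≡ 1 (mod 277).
231

gcd(6, 277) = 1, so the inverse exists.
Extended Euclidean algorithm on (277, 6):
277 = 46 × 6 + 1  ⟹  1 = (1)·277 + (-46)·6
So (-46)·6 ≡ 1 (mod 277), i.e. 6^(-1) ≡ -46 ≡ 231 (mod 277).
Check: 6 × 231 = 1386 ≡ 1 (mod 277)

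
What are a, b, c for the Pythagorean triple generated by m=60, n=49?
(1199, 5880, 6001)

Euclid's formula: a = m² - n², b = 2mn, c = m² + n²
m = 60, n = 49
a = 60² - 49² = 3600 - 2401 = 1199
b = 2 × 60 × 49 = 5880
c = 60² + 49² = 3600 + 2401 = 6001
Verification: 1199² + 5880² = 1437601 + 34574400 = 36012001 = 6001² ✓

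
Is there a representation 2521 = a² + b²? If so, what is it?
35² + 36² (a=35, b=36)

Factorization: 2521 = 2521
By Fermat: n is sum of two squares iff every prime p ≡ 3 (mod 4) appears to even power.
All primes ≡ 3 (mod 4) appear to even power.
Search a = 0, 1, 2, … for 2521 - a² a perfect square: first hit at a = 35: 2521 - 1225 = 1296 = 36².
2521 = 35² + 36² = 1225 + 1296 ✓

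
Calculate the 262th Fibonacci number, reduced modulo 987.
8

Matrix identity: Q^n = [[F_(n+1), F_n], [F_n, F_(n-1)]] with Q = [[1,1],[1,0]].
n = 262 = 100000110₂. Square-and-multiply, entries mod 987:
Q^1 = [[1,1],[1,0]]
Q^2 = (Q^1)² = [[2,1],[1,1]]
Q^4 = (Q^2)² = [[5,3],[3,2]]
Q^8 = (Q^4)² = [[34,21],[21,13]]
Q^16 = (Q^8)² = [[610,0],[0,610]]
Q^32 = (Q^16)² = [[1,0],[0,1]]
Q^65 = (Q^32)²·Q = [[1,1],[1,0]]
Q^131 = (Q^65)²·Q = [[3,2],[2,1]]
Q^262 = (Q^131)² = [[13,8],[8,5]]
F_262 mod 987 = Q^262[0][1] = 8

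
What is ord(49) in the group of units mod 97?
48

97 is prime, so ord(49) divides φ(97) = 96.
Divisors of 96: 1, 2, 3, 4, 6, 8, 12, 16, 24, 32, 48, 96.
Repeated squaring: 49^1 ≡ 49, 49^2 ≡ 73, 49^4 ≡ 91, 49^8 ≡ 36, 49^16 ≡ 35, 49^32 ≡ 61, 49^64 ≡ 35 (mod 97).
Test 49^d mod 97 for each divisor d in increasing order:
49^1 ≡ 49
49^2 ≡ 73
49^3 = 49^2·49^1 ≡ 85
49^4 ≡ 91
49^6 = 49^4·49^2 ≡ 47
49^8 ≡ 36
49^12 = 49^8·49^4 ≡ 75
49^16 ≡ 35
49^24 = 49^16·49^8 ≡ 96
49^32 ≡ 61
49^48 = 49^32·49^16 ≡ 1  ← first divisor giving 1
The order is 48.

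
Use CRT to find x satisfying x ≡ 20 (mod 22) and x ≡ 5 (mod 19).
328

Using Chinese Remainder Theorem:
M = 22 × 19 = 418
M1 = 19, M2 = 22
y1 = 19^(-1) mod 22 = 7
y2 = 22^(-1) mod 19 = 13
x = (20×19×7 + 5×22×13) mod 418 = 328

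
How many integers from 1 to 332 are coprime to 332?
164

332 = 2^2 × 83
φ(n) = n × ∏(1 - 1/p) for each prime p dividing n
φ(332) = 332 × (1 - 1/2) × (1 - 1/83) = 164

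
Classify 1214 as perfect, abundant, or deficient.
deficient

Proper divisors of 1214: sum = 1 + 2 + 607 = 610
Since 610 < 1214, 1214 is deficient.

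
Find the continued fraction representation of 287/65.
[4; 2, 2, 2, 5]

Euclidean algorithm steps:
287 = 4 × 65 + 27
65 = 2 × 27 + 11
27 = 2 × 11 + 5
11 = 2 × 5 + 1
5 = 5 × 1 + 0
Continued fraction: [4; 2, 2, 2, 5]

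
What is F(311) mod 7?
6

Matrix identity: Q^n = [[F_(n+1), F_n], [F_n, F_(n-1)]] with Q = [[1,1],[1,0]].
n = 311 = 100110111₂. Square-and-multiply, entries mod 7:
Q^1 = [[1,1],[1,0]]
Q^2 = (Q^1)² = [[2,1],[1,1]]
Q^4 = (Q^2)² = [[5,3],[3,2]]
Q^9 = (Q^4)²·Q = [[6,6],[6,0]]
Q^19 = (Q^9)²·Q = [[3,2],[2,1]]
Q^38 = (Q^19)² = [[6,1],[1,5]]
Q^77 = (Q^38)²·Q = [[6,2],[2,4]]
Q^155 = (Q^77)²·Q = [[4,5],[5,6]]
Q^311 = (Q^155)²·Q = [[0,6],[6,1]]
F_311 mod 7 = Q^311[0][1] = 6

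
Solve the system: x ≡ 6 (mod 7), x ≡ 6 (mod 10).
6

Using Chinese Remainder Theorem:
M = 7 × 10 = 70
M1 = 10, M2 = 7
y1 = 10^(-1) mod 7 = 5
y2 = 7^(-1) mod 10 = 3
x = (6×10×5 + 6×7×3) mod 70 = 6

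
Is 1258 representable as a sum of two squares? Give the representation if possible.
13² + 33² (a=13, b=33)

Factorization: 1258 = 2 × 17 × 37
By Fermat: n is sum of two squares iff every prime p ≡ 3 (mod 4) appears to even power.
All primes ≡ 3 (mod 4) appear to even power.
Search a = 0, 1, 2, … for 1258 - a² a perfect square: first hit at a = 13: 1258 - 169 = 1089 = 33².
1258 = 13² + 33² = 169 + 1089 ✓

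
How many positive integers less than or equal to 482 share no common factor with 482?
240

482 = 2 × 241
φ(n) = n × ∏(1 - 1/p) for each prime p dividing n
φ(482) = 482 × (1 - 1/2) × (1 - 1/241) = 240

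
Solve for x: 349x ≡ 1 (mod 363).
337

gcd(349, 363) = 1, so the inverse exists.
Extended Euclidean algorithm on (363, 349):
363 = 1 × 349 + 14  ⟹  14 = (1)·363 + (-1)·349
349 = 24 × 14 + 13  ⟹  13 = (-24)·363 + (25)·349
14 = 1 × 13 + 1  ⟹  1 = (25)·363 + (-26)·349
So (-26)·349 ≡ 1 (mod 363), i.e. 349^(-1) ≡ -26 ≡ 337 (mod 363).
Check: 349 × 337 = 117613 ≡ 1 (mod 363)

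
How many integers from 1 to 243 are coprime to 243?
162

243 = 3^5
φ(n) = n × ∏(1 - 1/p) for each prime p dividing n
φ(243) = 243 × (1 - 1/3) = 162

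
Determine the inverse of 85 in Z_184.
13

gcd(85, 184) = 1, so the inverse exists.
Extended Euclidean algorithm on (184, 85):
184 = 2 × 85 + 14  ⟹  14 = (1)·184 + (-2)·85
85 = 6 × 14 + 1  ⟹  1 = (-6)·184 + (13)·85
So (13)·85 ≡ 1 (mod 184), i.e. 85^(-1) ≡ 13 (mod 184).
Check: 85 × 13 = 1105 ≡ 1 (mod 184)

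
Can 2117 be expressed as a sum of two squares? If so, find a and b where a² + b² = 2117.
1² + 46² (a=1, b=46)

Factorization: 2117 = 29 × 73
By Fermat: n is sum of two squares iff every prime p ≡ 3 (mod 4) appears to even power.
All primes ≡ 3 (mod 4) appear to even power.
Search a = 0, 1, 2, … for 2117 - a² a perfect square: first hit at a = 1: 2117 - 1 = 2116 = 46².
2117 = 1² + 46² = 1 + 2116 ✓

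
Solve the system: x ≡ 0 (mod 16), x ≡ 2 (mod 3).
32

Using Chinese Remainder Theorem:
M = 16 × 3 = 48
M1 = 3, M2 = 16
y1 = 3^(-1) mod 16 = 11
y2 = 16^(-1) mod 3 = 1
x = (0×3×11 + 2×16×1) mod 48 = 32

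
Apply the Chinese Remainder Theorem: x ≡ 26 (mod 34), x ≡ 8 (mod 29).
298

Using Chinese Remainder Theorem:
M = 34 × 29 = 986
M1 = 29, M2 = 34
y1 = 29^(-1) mod 34 = 27
y2 = 34^(-1) mod 29 = 6
x = (26×29×27 + 8×34×6) mod 986 = 298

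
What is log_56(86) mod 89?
29

Baby-step giant-step with step n = ⌈√89⌉ = 10.
Baby steps 56^j mod 89 (j:value) for j=0..9: 0:1, 1:56, 2:21, 3:19, 4:85, 5:43, 6:5, 7:13, 8:16, 9:6.
Giant-step multiplier: 56^(-10) ≡ 56^(88-10) = 56^78 ≡ 40 (mod 89).
Giant steps γ_i = 86·40^i mod 89: γ_0=86, γ_1=58, γ_2=6 (in table at j=9).
x = i·n + j = 2·10 + 9 = 29.
Check: 56^29 ≡ 86 (mod 89).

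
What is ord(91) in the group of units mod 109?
108

109 is prime, so ord(91) divides φ(109) = 108.
Divisors of 108: 1, 2, 3, 4, 6, 9, 12, 18, 27, 36, 54, 108.
Repeated squaring: 91^1 ≡ 91, 91^2 ≡ 106, 91^4 ≡ 9, 91^8 ≡ 81, 91^16 ≡ 21, 91^32 ≡ 5, 91^64 ≡ 25 (mod 109).
Test 91^d mod 109 for each divisor d in increasing order:
91^1 ≡ 91
91^2 ≡ 106
91^3 = 91^2·91^1 ≡ 54
91^4 ≡ 9
91^6 = 91^4·91^2 ≡ 82
91^9 = 91^8·91^1 ≡ 68
91^12 = 91^8·91^4 ≡ 75
91^18 = 91^16·91^2 ≡ 46
91^27 = 91^16·91^8·91^2·91^1 ≡ 76
91^36 = 91^32·91^4 ≡ 45
91^54 = 91^32·91^16·91^4·91^2 ≡ 108
91^108 = 91^64·91^32·91^8·91^4 ≡ 1  ← first divisor giving 1
The order is 108.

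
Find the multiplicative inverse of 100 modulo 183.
97

gcd(100, 183) = 1, so the inverse exists.
Extended Euclidean algorithm on (183, 100):
183 = 1 × 100 + 83  ⟹  83 = (1)·183 + (-1)·100
100 = 1 × 83 + 17  ⟹  17 = (-1)·183 + (2)·100
83 = 4 × 17 + 15  ⟹  15 = (5)·183 + (-9)·100
17 = 1 × 15 + 2  ⟹  2 = (-6)·183 + (11)·100
15 = 7 × 2 + 1  ⟹  1 = (47)·183 + (-86)·100
So (-86)·100 ≡ 1 (mod 183), i.e. 100^(-1) ≡ -86 ≡ 97 (mod 183).
Check: 100 × 97 = 9700 ≡ 1 (mod 183)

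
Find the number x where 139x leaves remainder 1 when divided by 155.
29

gcd(139, 155) = 1, so the inverse exists.
Extended Euclidean algorithm on (155, 139):
155 = 1 × 139 + 16  ⟹  16 = (1)·155 + (-1)·139
139 = 8 × 16 + 11  ⟹  11 = (-8)·155 + (9)·139
16 = 1 × 11 + 5  ⟹  5 = (9)·155 + (-10)·139
11 = 2 × 5 + 1  ⟹  1 = (-26)·155 + (29)·139
So (29)·139 ≡ 1 (mod 155), i.e. 139^(-1) ≡ 29 (mod 155).
Check: 139 × 29 = 4031 ≡ 1 (mod 155)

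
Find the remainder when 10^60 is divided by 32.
0

Repeated squaring. Binary of 60 = 111100.
10^1 ≡ 10 (mod 32); 10^2 ≡ 4 (mod 32); 10^4 ≡ 16 (mod 32); 10^8 ≡ 0 (mod 32); 10^16 ≡ 0 (mod 32); 10^32 ≡ 0 (mod 32)
10^60 = 10^4 × 10^8 × 10^16 × 10^32 ≡ 0 (mod 32)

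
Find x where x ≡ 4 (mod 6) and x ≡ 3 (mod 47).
238

Using Chinese Remainder Theorem:
M = 6 × 47 = 282
M1 = 47, M2 = 6
y1 = 47^(-1) mod 6 = 5
y2 = 6^(-1) mod 47 = 8
x = (4×47×5 + 3×6×8) mod 282 = 238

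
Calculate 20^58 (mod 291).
70

Repeated squaring. Binary of 58 = 111010.
20^1 ≡ 20 (mod 291); 20^2 ≡ 109 (mod 291); 20^4 ≡ 241 (mod 291); 20^8 ≡ 172 (mod 291); 20^16 ≡ 193 (mod 291); 20^32 ≡ 1 (mod 291)
20^58 = 20^2 × 20^8 × 20^16 × 20^32 ≡ 70 (mod 291)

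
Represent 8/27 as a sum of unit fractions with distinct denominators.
1/4 + 1/22 + 1/1188

Greedy algorithm:
8/27: ceiling(27/8) = 4, use 1/4
5/108: ceiling(108/5) = 22, use 1/22
1/1188: ceiling(1188/1) = 1188, use 1/1188
Result: 8/27 = 1/4 + 1/22 + 1/1188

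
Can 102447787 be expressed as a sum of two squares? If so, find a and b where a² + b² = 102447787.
Not possible

Factorization: 102447787 = 13 × 199^3
By Fermat: n is sum of two squares iff every prime p ≡ 3 (mod 4) appears to even power.
Prime(s) ≡ 3 (mod 4) with odd exponent: [(199, 3)]
Therefore 102447787 cannot be expressed as a² + b².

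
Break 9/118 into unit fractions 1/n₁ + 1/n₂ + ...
1/14 + 1/207 + 1/85491

Greedy algorithm:
9/118: ceiling(118/9) = 14, use 1/14
2/413: ceiling(413/2) = 207, use 1/207
1/85491: ceiling(85491/1) = 85491, use 1/85491
Result: 9/118 = 1/14 + 1/207 + 1/85491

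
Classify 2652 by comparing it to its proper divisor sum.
abundant

Proper divisors of 2652: sum = 1 + 2 + 3 + 4 + 6 + 12 + 13 + 17 + ... + 442 + 663 + 884 + 1326 (23 divisors) = 4404
Since 4404 > 2652, 2652 is abundant.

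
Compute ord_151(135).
30

151 is prime, so ord(135) divides φ(151) = 150.
Divisors of 150: 1, 2, 3, 5, 6, 10, 15, 25, 30, 50, 75, 150.
Repeated squaring: 135^1 ≡ 135, 135^2 ≡ 105, 135^4 ≡ 2, 135^8 ≡ 4, 135^16 ≡ 16, 135^32 ≡ 105, 135^64 ≡ 2, 135^128 ≡ 4 (mod 151).
Test 135^d mod 151 for each divisor d in increasing order:
135^1 ≡ 135
135^2 ≡ 105
135^3 = 135^2·135^1 ≡ 132
135^5 = 135^4·135^1 ≡ 119
135^6 = 135^4·135^2 ≡ 59
135^10 = 135^8·135^2 ≡ 118
135^15 = 135^8·135^4·135^2·135^1 ≡ 150
135^25 = 135^16·135^8·135^1 ≡ 33
135^30 = 135^16·135^8·135^4·135^2 ≡ 1  ← first divisor giving 1
The order is 30.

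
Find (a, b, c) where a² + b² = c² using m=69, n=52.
(2057, 7176, 7465)

Euclid's formula: a = m² - n², b = 2mn, c = m² + n²
m = 69, n = 52
a = 69² - 52² = 4761 - 2704 = 2057
b = 2 × 69 × 52 = 7176
c = 69² + 52² = 4761 + 2704 = 7465
Verification: 2057² + 7176² = 4231249 + 51494976 = 55726225 = 7465² ✓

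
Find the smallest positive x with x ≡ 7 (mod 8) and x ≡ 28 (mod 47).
263

Using Chinese Remainder Theorem:
M = 8 × 47 = 376
M1 = 47, M2 = 8
y1 = 47^(-1) mod 8 = 7
y2 = 8^(-1) mod 47 = 6
x = (7×47×7 + 28×8×6) mod 376 = 263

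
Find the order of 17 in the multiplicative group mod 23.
22

23 is prime, so ord(17) divides φ(23) = 22.
Divisors of 22: 1, 2, 11, 22.
Repeated squaring: 17^1 ≡ 17, 17^2 ≡ 13, 17^4 ≡ 8, 17^8 ≡ 18, 17^16 ≡ 2 (mod 23).
Test 17^d mod 23 for each divisor d in increasing order:
17^1 ≡ 17
17^2 ≡ 13
17^11 = 17^8·17^2·17^1 ≡ 22
17^22 = 17^16·17^4·17^2 ≡ 1  ← first divisor giving 1
The order is 22.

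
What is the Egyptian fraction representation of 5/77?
1/16 + 1/411 + 1/506352

Greedy algorithm:
5/77: ceiling(77/5) = 16, use 1/16
3/1232: ceiling(1232/3) = 411, use 1/411
1/506352: ceiling(506352/1) = 506352, use 1/506352
Result: 5/77 = 1/16 + 1/411 + 1/506352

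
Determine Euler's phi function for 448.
192

448 = 2^6 × 7
φ(n) = n × ∏(1 - 1/p) for each prime p dividing n
φ(448) = 448 × (1 - 1/2) × (1 - 1/7) = 192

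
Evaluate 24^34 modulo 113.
36

Repeated squaring. Binary of 34 = 100010.
24^1 ≡ 24 (mod 113); 24^2 ≡ 11 (mod 113); 24^4 ≡ 8 (mod 113); 24^8 ≡ 64 (mod 113); 24^16 ≡ 28 (mod 113); 24^32 ≡ 106 (mod 113)
24^34 = 24^2 × 24^32 ≡ 36 (mod 113)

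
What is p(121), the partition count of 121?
2056148051

p(n) counts ways to write n as a sum of positive integers (order ignored).
Euler's pentagonal recurrence: p(k) = p(k-1) + p(k-2) - p(k-5) - p(k-7) + p(k-12) + p(k-15) - ... (offsets j(3j∓1)/2, signs ++--, p(0)=1, p(<0)=0).
DP table for k = 0..120: p(0)=1, p(1)=1, p(2)=2, p(3)=3, p(4)=5, p(5)=7, p(6)=11, p(7)=15, p(8)=22, p(9)=30, p(10)=42, p(11)=56, p(12)=77, p(13)=101, p(14)=135, p(15)=176, p(16)=231, p(17)=297, p(18)=385, p(19)=490, p(20)=627, p(21)=792, p(22)=1002, p(23)=1255, p(24)=1575, p(25)=1958, p(26)=2436, p(27)=3010, p(28)=3718, p(29)=4565, p(30)=5604, p(31)=6842, p(32)=8349, p(33)=10143, p(34)=12310, p(35)=14883, p(36)=17977, p(37)=21637, p(38)=26015, p(39)=31185, p(40)=37338, p(41)=44583, p(42)=53174, p(43)=63261, p(44)=75175, p(45)=89134, p(46)=105558, p(47)=124754, p(48)=147273, p(49)=173525, p(50)=204226, p(51)=239943, p(52)=281589, p(53)=329931, p(54)=386155, p(55)=451276, p(56)=526823, p(57)=614154, p(58)=715220, p(59)=831820, p(60)=966467, p(61)=1121505, p(62)=1300156, p(63)=1505499, p(64)=1741630, p(65)=2012558, p(66)=2323520, p(67)=2679689, p(68)=3087735, p(69)=3554345, p(70)=4087968, p(71)=4697205, p(72)=5392783, p(73)=6185689, p(74)=7089500, p(75)=8118264, p(76)=9289091, p(77)=10619863, p(78)=12132164, p(79)=13848650, p(80)=15796476, p(81)=18004327, p(82)=20506255, p(83)=23338469, p(84)=26543660, p(85)=30167357, p(86)=34262962, p(87)=38887673, p(88)=44108109, p(89)=49995925, p(90)=56634173, p(91)=64112359, p(92)=72533807, p(93)=82010177, p(94)=92669720, p(95)=104651419, p(96)=118114304, p(97)=133230930, p(98)=150198136, p(99)=169229875, p(100)=190569292, p(101)=214481126, p(102)=241265379, p(103)=271248950, p(104)=304801365, p(105)=342325709, p(106)=384276336, p(107)=431149389, p(108)=483502844, p(109)=541946240, p(110)=607163746, p(111)=679903203, p(112)=761002156, p(113)=851376628, p(114)=952050665, p(115)=1064144451, p(116)=1188908248, p(117)=1327710076, p(118)=1482074143, p(119)=1653668665, p(120)=1844349560.
Final step: p(121) = p(120) + p(119) - p(116) - p(114) + p(109) + p(106) - p(99) - p(95) + p(86) + p(81) - p(70) - p(64) + p(51) + p(44) - p(29) - p(21) + p(4)
= 1844349560 + 1653668665 - 1188908248 - 952050665 + 541946240 + 384276336 - 169229875 - 104651419 + 34262962 + 18004327 - 4087968 - 1741630 + 239943 + 75175 - 4565 - 792 + 5
= 2056148051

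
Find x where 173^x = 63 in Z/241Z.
175

Baby-step giant-step with step n = ⌈√241⌉ = 16.
Baby steps 173^j mod 241 (j:value) for j=0..15: 0:1, 1:173, 2:45, 3:73, 4:97, 5:152, 6:27, 7:92, 8:10, 9:43, 10:209, 11:7, 12:6, 13:74, 14:29, 15:197.
Giant-step multiplier: 173^(-16) ≡ 173^(240-16) = 173^224 ≡ 94 (mod 241).
Giant steps γ_i = 63·94^i mod 241: γ_0=63, γ_1=138, γ_2=199, γ_3=149, γ_4=28, γ_5=222, γ_6=142, γ_7=93, γ_8=66, γ_9=179, γ_10=197 (in table at j=15).
x = i·n + j = 10·16 + 15 = 175.
Check: 173^175 ≡ 63 (mod 241).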